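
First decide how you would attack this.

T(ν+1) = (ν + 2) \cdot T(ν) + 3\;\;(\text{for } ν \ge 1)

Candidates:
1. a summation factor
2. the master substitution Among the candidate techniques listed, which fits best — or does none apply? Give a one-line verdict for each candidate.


Best approach: a summation factor — one step of memory with a weight ν + 2 that changes as the index grows — the summation-factor construction is built for this.
- a summation factor: applicable, and directly so.
- the master substitution: the recursive argument is a shift of the index, not a fixed fraction of it.


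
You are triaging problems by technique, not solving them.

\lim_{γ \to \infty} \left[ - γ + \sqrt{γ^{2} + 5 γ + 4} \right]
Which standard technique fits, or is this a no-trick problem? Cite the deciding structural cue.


Best approach: conjugate multiplication — the ∞ − ∞ radical form is the exact trigger for the conjugate maneuver.


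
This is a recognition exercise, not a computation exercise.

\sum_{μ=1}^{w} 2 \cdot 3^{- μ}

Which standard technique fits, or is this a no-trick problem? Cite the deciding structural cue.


Best approach: the geometric series formula — consecutive terms stand in a fixed index-free ratio — the geometric sum formula closes it.


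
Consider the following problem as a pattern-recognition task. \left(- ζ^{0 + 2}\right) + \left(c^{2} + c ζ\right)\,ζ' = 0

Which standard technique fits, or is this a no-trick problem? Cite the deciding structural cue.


Best approach: the homogeneous substitution — solved for the derivative, the right side is unchanged under scaling c and ζ together — it depends only on the ratio ζ/c, so substitute a single ratio variable. This can also be massaged into Bernoulli form (the roles of the variables may need exchanging); the homogeneous substitution avoids that setup.


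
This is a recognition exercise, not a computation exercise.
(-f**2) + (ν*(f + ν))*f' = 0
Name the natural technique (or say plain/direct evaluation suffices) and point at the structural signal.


Method: the homogeneous substitution — solved for the derivative, the right side is unchanged under scaling ν and f together — it depends only on the ratio f/ν, so substitute a single ratio variable. Rewriting — with the variables' roles exchanged where the shape demands it — would expose a Bernoulli structure too; the homogeneous substitution simply reads the degrees directly.


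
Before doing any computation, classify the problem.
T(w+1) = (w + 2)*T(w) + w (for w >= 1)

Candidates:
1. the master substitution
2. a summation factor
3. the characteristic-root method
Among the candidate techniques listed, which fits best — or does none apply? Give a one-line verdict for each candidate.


Diagnosis: a summation factor — normalize by the running product of w + 2: the left side becomes a difference, and differences sum.
- the master substitution: the recursive argument is a shift of the index, not a fixed fraction of it.
- a summation factor — applies; the problem has the shape this method handles.
- the characteristic-root method: an index-dependent weight blocks the pure exponential ansatz.


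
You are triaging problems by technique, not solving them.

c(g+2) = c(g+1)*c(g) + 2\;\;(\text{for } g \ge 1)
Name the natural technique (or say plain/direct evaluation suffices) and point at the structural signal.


Technique: no special technique — no ansatz, no master substitution, no summation factor survives the nonlinearity here.


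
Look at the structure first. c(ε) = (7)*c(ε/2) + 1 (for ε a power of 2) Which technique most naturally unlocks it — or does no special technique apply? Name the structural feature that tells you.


Verdict: the master substitution — the recursive call is at index ε/2 rather than a shift, a divide-and-conquer shape — substituting ε = 2^m linearizes it.


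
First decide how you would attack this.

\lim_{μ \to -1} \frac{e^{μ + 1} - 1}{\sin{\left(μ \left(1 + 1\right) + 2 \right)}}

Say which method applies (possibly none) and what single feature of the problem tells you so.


Technique: l'Hôpital's rule (0/0) — the 0/0 form at -1 is the signature situation for l'Hôpital's rule. The standard small-argument limits would also carry it; the rule is the systematic route.


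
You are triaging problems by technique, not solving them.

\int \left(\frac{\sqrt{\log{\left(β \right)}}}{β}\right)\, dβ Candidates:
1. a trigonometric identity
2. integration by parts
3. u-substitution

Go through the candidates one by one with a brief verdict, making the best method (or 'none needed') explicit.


Technique: u-substitution — collected, the integrand has one factor that is, up to a constant, the derivative of an inner expression the rest depends on — substitute for that inner expression.
- a trigonometric identity: with no trigonometric functions present, identity rewriting has no target.
- integration by parts — there is no nonconstant-polynomial-times-kernel split with an exp, sine, cosine (degree-1 argument), or logarithm partner.
- u-substitution: a fit — the right tool for this form.


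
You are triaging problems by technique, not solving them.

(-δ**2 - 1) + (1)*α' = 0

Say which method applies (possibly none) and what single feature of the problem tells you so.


Method: no special technique — solved for the derivative, no α appears — this is antidifferentiation in δ wearing ODE clothing.


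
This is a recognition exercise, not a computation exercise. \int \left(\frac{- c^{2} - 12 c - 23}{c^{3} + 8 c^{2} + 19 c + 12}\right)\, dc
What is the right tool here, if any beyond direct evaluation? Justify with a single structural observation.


Diagnosis: partial fractions — once c^{3} + 8 c^{2} + 19 c + 12 is factored, each root contributes a simple-fraction term; integrate them one at a time.


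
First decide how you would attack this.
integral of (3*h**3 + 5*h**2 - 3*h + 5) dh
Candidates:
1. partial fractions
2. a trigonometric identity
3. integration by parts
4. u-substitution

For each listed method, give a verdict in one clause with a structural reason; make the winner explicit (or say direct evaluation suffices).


Best approach: no special technique — scan for structure and find none: constant multiples of powers of h, integrate directly.
- partial fractions: there is no rational-function structure to decompose.
- a trigonometric identity: there is no trigonometric structure at all — the integrand carries no sine or cosine to rewrite.
- integration by parts: splitting off a factor buys nothing — the integrand integrates directly without parts.
- u-substitution — no substitution does more than relabel what direct integration already handles.


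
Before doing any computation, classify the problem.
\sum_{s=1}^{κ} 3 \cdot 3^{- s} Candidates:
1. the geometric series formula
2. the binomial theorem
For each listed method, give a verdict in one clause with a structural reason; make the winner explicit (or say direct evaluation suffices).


Verdict: the geometric series formula — consecutive terms stand in a fixed index-free ratio — the geometric sum formula closes it.
- the geometric series formula — yes — fits the structure here.
- the binomial theorem: no binomial coefficients pair with matched powers.


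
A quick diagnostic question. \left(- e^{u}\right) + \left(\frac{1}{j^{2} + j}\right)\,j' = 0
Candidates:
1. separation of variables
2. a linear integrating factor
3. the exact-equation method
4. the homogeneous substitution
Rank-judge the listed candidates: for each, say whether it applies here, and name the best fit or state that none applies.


Method: separation of variables — one side of the product carries the independent variable, the other the unknown — the textbook separation shape. A Bernoulli substitution applies to this equation as given; separation takes the same equation in its displayed form.
- separation of variables — applicable, and directly so.
- a linear integrating factor — the unknown enters nonlinearly (through a power, a denominator, or a transcendental function), which the linear integrating-factor recipe cannot absorb as-is — any repair would come from a preliminary substitution, not the factor.
- the exact-equation method — with no real cross-dependence between the variables, the exact-equation machinery is a detour rather than the natural reading.
- the homogeneous substitution — the slope changes under joint rescaling, failing the degree-zero test.


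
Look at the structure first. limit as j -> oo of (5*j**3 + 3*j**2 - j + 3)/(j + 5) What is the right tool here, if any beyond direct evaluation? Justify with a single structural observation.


Best approach: dominant-term comparison — growth-rate triage: the leading powers of j decide the limit, everything else is noise. l'Hôpital's at-infinity variant applies to the expression viewed as a single quotient; the leading-term comparison is the direct route.


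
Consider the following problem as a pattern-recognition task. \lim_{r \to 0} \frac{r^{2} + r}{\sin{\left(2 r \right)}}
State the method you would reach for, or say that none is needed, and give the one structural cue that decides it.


Best approach: l'Hôpital's rule (0/0) — both numerator and denominator vanish at 0: the genuine 0/0 indeterminate that l'Hôpital exists for. The standard small-argument limits would also carry it; the rule is the systematic route.


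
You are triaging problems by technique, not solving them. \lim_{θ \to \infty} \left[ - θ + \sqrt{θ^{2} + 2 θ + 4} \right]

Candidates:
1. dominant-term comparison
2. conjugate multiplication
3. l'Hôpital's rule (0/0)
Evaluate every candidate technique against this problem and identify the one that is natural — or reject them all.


Verdict: conjugate multiplication — both pieces blow up but their difference is finite; the conjugate trick rationalizes \sqrt{θ^{2} + 2 θ + 4} - θ.
- dominant-term comparison: no dominant power emerges to decide the limit by degree comparison.
- conjugate multiplication — a fit — the right tool for this form.
- l'Hôpital's rule (0/0) — no quotient structure at all: the clash is ∞ minus ∞, which rationalizing converts into a tractable ratio.


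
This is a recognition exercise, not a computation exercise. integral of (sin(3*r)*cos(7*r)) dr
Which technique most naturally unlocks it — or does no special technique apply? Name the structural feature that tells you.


Best approach: a trigonometric identity — sin(3*r)*cos(7*r) mixes two frequencies; the product-to-sum identity splits it into single-frequency sinusoids.


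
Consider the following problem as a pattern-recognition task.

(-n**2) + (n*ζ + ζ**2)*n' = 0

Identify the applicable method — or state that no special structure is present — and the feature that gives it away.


Method: the homogeneous substitution — scaling ζ and n together leaves the slope fixed — it depends only on n/ζ, so substitute the ratio. A Bernoulli-style rewrite — possibly after exchanging which variable is treated as dependent — would work as well; the homogeneous substitution is the more immediate reading here.


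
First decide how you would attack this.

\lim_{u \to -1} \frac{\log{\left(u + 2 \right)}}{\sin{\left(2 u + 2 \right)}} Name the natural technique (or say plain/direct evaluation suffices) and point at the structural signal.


Technique: l'Hôpital's rule (0/0) — the 0/0 form at -1 is the signature situation for l'Hôpital's rule. One could equally expand both pieces locally and compare leading terms; the rule does that in one stroke.


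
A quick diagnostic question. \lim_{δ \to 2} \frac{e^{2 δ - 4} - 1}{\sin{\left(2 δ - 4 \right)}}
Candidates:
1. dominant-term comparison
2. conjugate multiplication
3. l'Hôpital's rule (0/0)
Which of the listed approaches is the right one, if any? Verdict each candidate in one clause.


Method: l'Hôpital's rule (0/0) — substituting 2 gives 0 over 0; differentiate top and bottom once and re-evaluate. The standard small-argument limits would also carry it; the rule is the systematic route.
- dominant-term comparison — this limit is not decided by comparing leading-term growth at infinity.
- conjugate multiplication — there are no radicals in tension whose conjugate would simplify matters.
- l'Hôpital's rule (0/0) — yes — fits the structure here.


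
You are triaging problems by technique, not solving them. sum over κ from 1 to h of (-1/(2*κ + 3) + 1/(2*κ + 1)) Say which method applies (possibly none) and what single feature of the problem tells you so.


Technique: telescoping — difference-of-shifts structure (each term adds 1/(2*κ + 1), then subtracts its one-index-advanced value, which the following term adds back) leaves only the first and last pieces standing.


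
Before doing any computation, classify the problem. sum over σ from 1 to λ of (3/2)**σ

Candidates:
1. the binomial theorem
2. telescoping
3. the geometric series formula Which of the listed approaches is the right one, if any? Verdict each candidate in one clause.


Method: the geometric series formula — term-over-term division gives 3/2 every time — index-free ratio, geometric sum formula applies.
- the binomial theorem: there is no sum-raised-to-a-power identity hiding in these terms.
- telescoping: the terms as presented offer no neighboring cancellation — a telescoping rewrite may exist, but the displayed structure does not hand one over.
- the geometric series formula: yes, a natural case for it.


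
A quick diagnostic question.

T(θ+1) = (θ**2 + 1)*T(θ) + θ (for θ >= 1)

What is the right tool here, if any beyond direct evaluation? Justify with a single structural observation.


Best approach: a summation factor — first-order, linear, moving coefficient θ**2 + 1: the discrete analogue of an integrating factor handles it.


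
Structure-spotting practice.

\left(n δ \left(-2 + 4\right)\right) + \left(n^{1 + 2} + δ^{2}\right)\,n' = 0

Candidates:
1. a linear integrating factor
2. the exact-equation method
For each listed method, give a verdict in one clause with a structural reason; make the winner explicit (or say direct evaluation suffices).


Diagnosis: the exact-equation method — equality of cross partials is the green light — assemble the potential function term by term.
- a linear integrating factor: the unknown enters nonlinearly (through a power, a denominator, or a transcendental function), which the linear integrating-factor recipe cannot absorb as-is — any repair would come from a preliminary substitution, not the factor.
- the exact-equation method: a fit — the right tool for this form.


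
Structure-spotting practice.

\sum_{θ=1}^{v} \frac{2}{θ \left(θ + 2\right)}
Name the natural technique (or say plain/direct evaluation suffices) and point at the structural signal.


Best approach: telescoping — \frac{2}{θ \left(θ + 2\right)} decomposes into shift-paired simple fractions; the series telescopes to finitely many boundary pieces.


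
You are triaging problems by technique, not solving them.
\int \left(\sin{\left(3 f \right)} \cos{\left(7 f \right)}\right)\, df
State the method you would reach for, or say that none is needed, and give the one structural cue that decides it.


Method: a trigonometric identity — mixed-frequency products such as \sin{\left(3 f \right)} \cos{\left(7 f \right)} are designed for the product-to-sum formula.


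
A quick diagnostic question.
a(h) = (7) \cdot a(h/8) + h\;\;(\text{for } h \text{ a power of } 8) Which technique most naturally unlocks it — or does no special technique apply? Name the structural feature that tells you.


Verdict: the master substitution — the argument shrinks by the factor 8, so measure the index on a logarithmic scale and the recursion becomes a shift.


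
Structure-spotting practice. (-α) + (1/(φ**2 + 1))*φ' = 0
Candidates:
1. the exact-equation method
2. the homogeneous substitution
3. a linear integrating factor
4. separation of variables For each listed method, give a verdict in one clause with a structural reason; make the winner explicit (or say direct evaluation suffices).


Technique: separation of variables — a product of single-variable factors, α and φ**2 + 1 — the textbook separable form.
- the exact-equation method: the cross-partial test holds only vacuously — each coefficient lives in its own variable, so the exactness machinery reads no structure the split form does not already show.
- the homogeneous substitution — rescaling both variables together changes the slope, so no ratio substitution collapses it.
- a linear integrating factor: the unknown enters nonlinearly (through a power, a denominator, or a transcendental function), which the linear integrating-factor recipe cannot absorb as-is — any repair would come from a preliminary substitution, not the factor.
- separation of variables: yes — fits the structure here.


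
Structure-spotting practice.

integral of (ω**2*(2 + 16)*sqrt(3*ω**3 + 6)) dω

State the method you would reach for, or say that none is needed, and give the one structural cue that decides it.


Best approach: u-substitution — collected, the integrand has one factor that is, up to a constant, the derivative of an inner expression the rest depends on — substitute for that inner expression.


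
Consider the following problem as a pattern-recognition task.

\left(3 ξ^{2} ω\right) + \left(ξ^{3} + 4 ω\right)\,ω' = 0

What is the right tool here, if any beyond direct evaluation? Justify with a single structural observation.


Diagnosis: the exact-equation method — the mixed-partials test passes for 3 ξ^{2} ω and ξ^{3} + 4 ω, so a potential function exists as presented.


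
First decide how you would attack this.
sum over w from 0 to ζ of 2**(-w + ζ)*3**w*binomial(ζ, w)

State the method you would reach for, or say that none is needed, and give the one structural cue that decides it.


Method: the binomial theorem — the binomial coefficients weight matched powers of 3 and 2, which is exactly the expansion of a binomial power.


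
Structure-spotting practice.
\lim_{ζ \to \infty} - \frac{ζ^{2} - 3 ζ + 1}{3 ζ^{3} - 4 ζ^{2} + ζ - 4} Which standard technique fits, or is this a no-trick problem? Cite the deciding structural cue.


Method: dominant-term comparison — as ζ grows, only the highest-degree terms matter — compare leading terms and read the limit off. l'Hôpital's at-infinity variant applies to the expression viewed as a single quotient; the leading-term comparison is the direct route.


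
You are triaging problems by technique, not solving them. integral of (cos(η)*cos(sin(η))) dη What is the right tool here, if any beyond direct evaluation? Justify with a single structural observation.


Technique: u-substitution — viewed as a product, the integrand is a composition evaluated at sin(η) times (a constant multiple of) that inner expression's derivative, so u = sin(η) makes it elementary.


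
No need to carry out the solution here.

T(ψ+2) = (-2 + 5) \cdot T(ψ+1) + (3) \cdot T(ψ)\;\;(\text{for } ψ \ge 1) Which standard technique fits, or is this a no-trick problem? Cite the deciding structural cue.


Verdict: the characteristic-root method — linear, homogeneous, constant coefficients: solutions of the form r^ψ exist — find the roots of the characteristic polynomial.


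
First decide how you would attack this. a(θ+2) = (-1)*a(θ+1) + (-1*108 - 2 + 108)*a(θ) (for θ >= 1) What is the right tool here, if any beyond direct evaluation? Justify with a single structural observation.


Verdict: the characteristic-root method — the recurrence treats every index alike (constant coefficients, no forcing) — precisely the regime where r^θ trials close it.


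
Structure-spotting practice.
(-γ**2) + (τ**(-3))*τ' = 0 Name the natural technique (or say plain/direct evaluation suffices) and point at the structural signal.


Verdict: separation of variables — all dependence on the two variables factors apart, the defining separable shape. One could also solve this as an exact equation; with each coefficient in its own variable, separating is the same work with fewer steps.


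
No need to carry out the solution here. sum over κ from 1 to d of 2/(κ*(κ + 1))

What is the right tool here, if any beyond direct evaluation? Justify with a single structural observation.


Best approach: telescoping — 2/(κ*(κ + 1)) hides a difference of shifted reciprocals — decompose it and the middle of the sum vanishes.


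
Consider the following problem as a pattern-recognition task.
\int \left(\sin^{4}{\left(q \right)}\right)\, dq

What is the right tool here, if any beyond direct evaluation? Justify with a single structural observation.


Technique: a trigonometric identity — \sin^{4}{\left(q \right)} carries an even exponent — trade it for double-angle cosines before integrating.


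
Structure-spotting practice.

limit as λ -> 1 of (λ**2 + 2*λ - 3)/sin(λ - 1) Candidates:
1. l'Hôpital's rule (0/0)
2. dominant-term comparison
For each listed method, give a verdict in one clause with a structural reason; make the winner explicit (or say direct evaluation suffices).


Method: l'Hôpital's rule (0/0) — numerator and denominator both vanish at 1 — a genuine 0/0 form, which is exactly when l'Hôpital applies. Expanding numerator and denominator to first order gives the same value — the rule automates exactly that.
- l'Hôpital's rule (0/0): yes, a natural case for it.
- dominant-term comparison — leading-power comparison does not apply to this form.


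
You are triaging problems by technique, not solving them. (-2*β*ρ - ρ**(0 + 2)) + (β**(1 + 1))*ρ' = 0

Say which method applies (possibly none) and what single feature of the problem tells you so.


Technique: the homogeneous substitution — the slope's numerator and denominator have matching total degree, so it depends only on ρ/β and the ratio substitution collapses it. Rearranged, this also fits the Bernoulli template directly; the homogeneous substitution reads the structure without the rearrangement.


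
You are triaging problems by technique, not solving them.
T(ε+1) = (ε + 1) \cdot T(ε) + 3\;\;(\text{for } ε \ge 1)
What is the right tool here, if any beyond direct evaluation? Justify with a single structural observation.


Technique: a summation factor — one-term recursion with variable weight ε + 1 is solved by product normalization, not by root-finding.


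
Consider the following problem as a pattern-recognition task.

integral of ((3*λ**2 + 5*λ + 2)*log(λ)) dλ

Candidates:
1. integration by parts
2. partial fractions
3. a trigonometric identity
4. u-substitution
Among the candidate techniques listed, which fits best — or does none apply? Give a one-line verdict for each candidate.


Method: integration by parts — choose u = log(λ): one derivative turns the logarithm algebraic, and the remaining factor 3*λ**2 + 5*λ + 2 integrates term by term under the power rule.
- integration by parts: applies; the problem has the shape this method handles.
- partial fractions — the expression is not a ratio of polynomials that decomposes further.
- a trigonometric identity — with no trigonometric functions present, identity rewriting has no target.
- u-substitution: no subexpression of the integrand serves as a whole-integral substitution inner — individual terms may offer their own, but none carries its derivative as a factor of the full integrand; a working change of variable would have to be constructed from outside the expression.


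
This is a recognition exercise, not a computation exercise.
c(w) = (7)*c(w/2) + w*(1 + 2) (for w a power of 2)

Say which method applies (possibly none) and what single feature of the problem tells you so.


Verdict: the master substitution — the argument shrinks by the factor 2, so measure the index on a logarithmic scale and the recursion becomes a shift.


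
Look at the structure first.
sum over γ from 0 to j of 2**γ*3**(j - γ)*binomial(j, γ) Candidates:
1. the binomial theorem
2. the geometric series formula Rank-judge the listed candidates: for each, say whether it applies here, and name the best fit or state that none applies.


Verdict: the binomial theorem — terms weighting binomial(j, γ) against matched powers of 2 and 3 reassemble into (2 + 3)^j by the binomial theorem.
- the binomial theorem: applicable, and directly so.
- the geometric series formula: no single multiplier carries one term to the next throughout the sum.


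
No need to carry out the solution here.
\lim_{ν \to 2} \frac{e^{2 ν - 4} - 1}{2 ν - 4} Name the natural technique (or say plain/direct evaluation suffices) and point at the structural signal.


Method: l'Hôpital's rule (0/0) — numerator and denominator both vanish at 2 — a genuine 0/0 form, which is exactly when l'Hôpital applies. Expanding numerator and denominator to first order gives the same value — the rule automates exactly that.


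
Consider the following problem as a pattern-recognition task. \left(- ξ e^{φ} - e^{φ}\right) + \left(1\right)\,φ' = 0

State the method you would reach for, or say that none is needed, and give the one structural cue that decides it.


Best approach: separation of variables — one side of the product carries the independent variable, the other the unknown — the textbook separation shape.


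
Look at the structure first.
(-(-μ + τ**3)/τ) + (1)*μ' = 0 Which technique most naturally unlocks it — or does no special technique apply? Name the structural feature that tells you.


Method: a linear integrating factor — linear in the unknown with genuine forcing: multiply through by the exponential of the integrated coefficient and the left side closes into one derivative.


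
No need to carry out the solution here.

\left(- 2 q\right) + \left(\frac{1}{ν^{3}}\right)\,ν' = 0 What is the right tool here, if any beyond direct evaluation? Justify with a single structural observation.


Method: separation of variables — one side of the product carries the independent variable, the other the unknown — the textbook separation shape. The cross-partial test also passes here (vacuously, each side single-variable); the potential-function route would work, separation is simply more immediate.


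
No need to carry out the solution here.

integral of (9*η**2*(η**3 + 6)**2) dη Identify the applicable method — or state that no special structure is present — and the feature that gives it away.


Technique: u-substitution — set u = η**3 + 6: a constant multiple of its derivative, namely 9*η**2, is present as a factor once the integrand is collected, so the du is sitting there waiting. One could also expand and integrate term by term; the substitution is strictly more direct.


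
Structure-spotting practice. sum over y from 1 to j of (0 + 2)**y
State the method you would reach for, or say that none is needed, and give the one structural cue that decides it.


Technique: the geometric series formula — the ratio of consecutive terms is the constant 2, independent of the index — a geometric sum.


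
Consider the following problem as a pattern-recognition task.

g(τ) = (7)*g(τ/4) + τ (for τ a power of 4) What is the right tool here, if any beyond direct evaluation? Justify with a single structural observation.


Best approach: the master substitution — the call at τ/4 makes this multiplicative recursion; the master-style substitution converts it to additive.


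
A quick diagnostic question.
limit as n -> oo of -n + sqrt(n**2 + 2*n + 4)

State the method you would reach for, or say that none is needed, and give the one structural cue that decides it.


Verdict: conjugate multiplication — the ∞ − ∞ radical form is the exact trigger for the conjugate maneuver.


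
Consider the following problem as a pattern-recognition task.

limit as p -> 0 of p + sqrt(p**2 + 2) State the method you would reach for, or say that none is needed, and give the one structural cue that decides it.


Technique: no special technique — nothing blocks direct substitution at 0: plug in and finish.


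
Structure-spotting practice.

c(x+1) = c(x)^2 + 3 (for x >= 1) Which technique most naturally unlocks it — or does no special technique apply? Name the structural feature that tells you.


Technique: no special technique — the new term depends nonlinearly on the old ones, which disqualifies every superposition-based technique.


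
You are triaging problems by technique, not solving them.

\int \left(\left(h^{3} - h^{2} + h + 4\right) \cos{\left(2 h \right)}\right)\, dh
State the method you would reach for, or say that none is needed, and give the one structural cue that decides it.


Diagnosis: integration by parts — h^{3} - h^{2} + h + 4 dies after finitely many derivatives while \cos{\left(2 h \right)} cycles under integration — the tabular/parts setup.


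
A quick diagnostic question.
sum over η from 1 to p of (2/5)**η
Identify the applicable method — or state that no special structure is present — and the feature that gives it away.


Technique: the geometric series formula — the ratio of consecutive terms is the constant 2/5, independent of the index — a geometric sum.


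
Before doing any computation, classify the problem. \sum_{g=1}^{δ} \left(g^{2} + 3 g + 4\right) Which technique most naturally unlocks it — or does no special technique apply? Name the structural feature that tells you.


Best approach: no special technique — constant-multiple powers of g with no cancellation partners and no common ratio — use the standard power-sum formulas.


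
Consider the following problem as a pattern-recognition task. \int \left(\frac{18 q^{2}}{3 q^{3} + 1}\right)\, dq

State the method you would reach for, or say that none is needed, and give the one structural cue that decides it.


Best approach: u-substitution — gathered as a product, the integrand carries the factor 18 q^{2} — up to a constant, the derivative of the inner expression 3 q^{3} + 1 — so u = 3 q^{3} + 1 collapses the integral.


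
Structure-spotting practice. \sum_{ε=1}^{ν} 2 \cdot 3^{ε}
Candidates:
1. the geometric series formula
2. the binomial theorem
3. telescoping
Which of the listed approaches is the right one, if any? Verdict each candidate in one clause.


Method: the geometric series formula — consecutive terms stand in a fixed index-free ratio — the geometric sum formula closes it.
- the geometric series formula: applies; the problem has the shape this method handles.
- the binomial theorem: no binomial coefficients pair up with complementary powers here.
- telescoping: writing out consecutive terms as given produces no pairwise cancellation.


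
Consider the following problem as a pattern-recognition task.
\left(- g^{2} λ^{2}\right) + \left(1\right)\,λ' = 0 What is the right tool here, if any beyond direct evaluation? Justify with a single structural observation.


Best approach: separation of variables — one side of the product carries the independent variable, the other the unknown — the textbook separation shape.


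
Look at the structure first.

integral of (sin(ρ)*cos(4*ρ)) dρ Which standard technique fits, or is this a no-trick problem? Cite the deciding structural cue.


Technique: a trigonometric identity — the product sin(ρ)*cos(4*ρ) converts to a sum of single-frequency sinusoids via the product-to-sum identity.


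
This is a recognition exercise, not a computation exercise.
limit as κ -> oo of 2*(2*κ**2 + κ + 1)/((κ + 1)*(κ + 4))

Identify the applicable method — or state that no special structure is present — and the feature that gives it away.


Technique: dominant-term comparison — growth-rate triage: the leading powers of κ decide the limit, everything else is noise. Viewed as a single quotient this is an ∞/∞ form — an at-infinity application of l'Hôpital's rule would also resolve it; comparing leading growth reads the answer without differentiating.


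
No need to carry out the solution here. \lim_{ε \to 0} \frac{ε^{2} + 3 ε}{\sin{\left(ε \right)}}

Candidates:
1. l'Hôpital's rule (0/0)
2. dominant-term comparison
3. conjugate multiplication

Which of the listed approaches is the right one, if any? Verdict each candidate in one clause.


Technique: l'Hôpital's rule (0/0) — both numerator and denominator vanish at 0: the genuine 0/0 indeterminate that l'Hôpital exists for. Known elementary limits would finish this too — the rule just bypasses the case analysis.
- l'Hôpital's rule (0/0): yes, a natural case for it.
- dominant-term comparison: leading-power comparison does not apply to this form.
- conjugate multiplication: there is no infinity-minus-infinity radical difference to rationalize.


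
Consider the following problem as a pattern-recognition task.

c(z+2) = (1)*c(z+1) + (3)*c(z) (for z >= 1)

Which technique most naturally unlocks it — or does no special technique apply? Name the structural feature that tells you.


Technique: the characteristic-root method — this is the constant-coefficient homogeneous case — the whole solution in z reduces to a polynomial's roots.


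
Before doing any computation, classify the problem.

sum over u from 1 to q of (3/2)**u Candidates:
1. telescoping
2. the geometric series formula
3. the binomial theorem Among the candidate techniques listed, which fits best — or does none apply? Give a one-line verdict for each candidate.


Best approach: the geometric series formula — the ratio of consecutive terms is the constant 3/2, independent of the index — a geometric sum.
- telescoping: the terms as presented offer no neighboring cancellation — a telescoping rewrite may exist, but the displayed structure does not hand one over.
- the geometric series formula — yes — fits the structure here.
- the binomial theorem — there is no sum-raised-to-a-power identity hiding in these terms.


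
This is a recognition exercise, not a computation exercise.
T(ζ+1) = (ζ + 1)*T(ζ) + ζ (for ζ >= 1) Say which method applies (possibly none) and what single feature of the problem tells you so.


Technique: a summation factor — one step of memory with a weight ζ + 1 that changes as the index grows — the summation-factor construction is built for this.


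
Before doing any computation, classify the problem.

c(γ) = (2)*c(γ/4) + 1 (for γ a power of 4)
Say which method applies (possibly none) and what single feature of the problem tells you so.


Best approach: the master substitution — a divide-and-conquer shape: argument γ/4, so change variables with γ = 4^m and solve the linear version.


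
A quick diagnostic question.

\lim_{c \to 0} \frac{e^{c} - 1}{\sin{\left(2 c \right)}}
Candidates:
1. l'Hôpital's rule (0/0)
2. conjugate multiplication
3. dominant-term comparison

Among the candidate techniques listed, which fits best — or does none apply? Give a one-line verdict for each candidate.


Technique: l'Hôpital's rule (0/0) — plug in 0: top and bottom both hit zero, so differentiate each and retry. The standard small-argument limits would also carry it; the rule is the systematic route.
- l'Hôpital's rule (0/0) — applies; the problem has the shape this method handles.
- conjugate multiplication — the conjugate move applies to radical differences, which this is not.
- dominant-term comparison — this is not a rational comparison of growth rates at infinity.


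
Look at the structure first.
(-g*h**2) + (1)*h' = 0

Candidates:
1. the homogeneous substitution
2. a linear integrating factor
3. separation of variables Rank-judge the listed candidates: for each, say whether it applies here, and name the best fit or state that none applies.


Method: separation of variables — the slope splits multiplicatively: g carrying all g-dependence times h**2 carrying all h-dependence — separate and integrate.
- the homogeneous substitution: the ratio substitution does not collapse this equation.
- a linear integrating factor — the unknown enters nonlinearly (through a power, a denominator, or a transcendental function), which the linear integrating-factor recipe cannot absorb as-is — any repair would come from a preliminary substitution, not the factor.
- separation of variables — applicable, and directly so.


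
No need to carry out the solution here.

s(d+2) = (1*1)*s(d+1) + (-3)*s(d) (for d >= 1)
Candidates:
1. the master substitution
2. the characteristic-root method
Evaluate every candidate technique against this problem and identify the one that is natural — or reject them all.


Verdict: the characteristic-root method — fixed numeric weights on consecutive terms and no forcing term added: the root method in its home territory.
- the master substitution: there is no divide-the-index recursive argument.
- the characteristic-root method — a fit — the right tool for this form.


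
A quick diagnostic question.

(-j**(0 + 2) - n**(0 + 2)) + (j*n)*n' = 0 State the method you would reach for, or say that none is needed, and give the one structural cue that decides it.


Verdict: the homogeneous substitution — the slope's numerator and denominator have matching total degree, so it depends only on n/j and the ratio substitution collapses it. A Bernoulli rewrite works here as the equation stands — the homogeneous substitution is the more immediate reading.


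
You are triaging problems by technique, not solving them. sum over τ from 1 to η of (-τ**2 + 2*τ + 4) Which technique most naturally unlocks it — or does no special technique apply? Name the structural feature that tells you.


Verdict: no special technique — recognize the absence of structure: constant-multiple powers of τ summed plainly, no special method required.


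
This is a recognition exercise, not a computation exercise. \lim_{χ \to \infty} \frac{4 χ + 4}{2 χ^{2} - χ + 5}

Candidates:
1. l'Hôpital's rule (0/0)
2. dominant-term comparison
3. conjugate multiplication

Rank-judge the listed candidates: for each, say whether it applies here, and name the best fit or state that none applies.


Method: dominant-term comparison — growth-rate triage: the leading powers of χ decide the limit, everything else is noise.
- l'Hôpital's rule (0/0): viewed as a single quotient this runs to ∞/∞, not the 0/0 clash this candidate addresses; an at-infinity variant of the rule would resolve it, but comparing leading growth reads the answer without differentiating.
- dominant-term comparison: applicable, and directly so.
- conjugate multiplication: rationalization has no target — no divergent radical difference appears.


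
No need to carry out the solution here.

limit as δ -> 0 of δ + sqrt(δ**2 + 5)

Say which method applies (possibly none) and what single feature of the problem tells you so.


Technique: no special technique — no zero denominators, no indeterminate clash at 0 — substitute and read off the value.


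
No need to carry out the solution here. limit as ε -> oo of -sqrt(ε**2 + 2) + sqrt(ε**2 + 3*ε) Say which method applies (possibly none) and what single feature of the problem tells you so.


Verdict: conjugate multiplication — this difference gives up after one conjugate multiplication — the radical structure cancels against its conjugate.


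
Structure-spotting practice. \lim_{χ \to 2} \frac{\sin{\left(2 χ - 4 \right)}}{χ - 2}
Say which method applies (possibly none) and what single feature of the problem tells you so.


Diagnosis: l'Hôpital's rule (0/0) — the 0/0 form at 2 is the signature situation for l'Hôpital's rule. Known elementary limits would finish this too — the rule just bypasses the case analysis.


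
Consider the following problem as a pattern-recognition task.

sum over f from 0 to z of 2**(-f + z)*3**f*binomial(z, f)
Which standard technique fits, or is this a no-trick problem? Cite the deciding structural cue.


Diagnosis: the binomial theorem — terms weighting binomial(z, f) against matched powers of 3 and 2 reassemble into (3 + 2)^z by the binomial theorem.
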